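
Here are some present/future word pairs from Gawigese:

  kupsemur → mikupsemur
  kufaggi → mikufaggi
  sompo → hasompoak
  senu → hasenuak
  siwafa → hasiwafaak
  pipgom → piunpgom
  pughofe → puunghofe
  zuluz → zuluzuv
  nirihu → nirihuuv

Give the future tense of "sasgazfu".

hasasgazfuak

"sasgazfu" begins with s-. The stems beginning with s- (sompo → hasompoak, senu → hasenuak, siwafa → hasiwafaak) add ha- … -ak around the stem.
The other patterns: stems beginning with k- add the prefix mi-; stems beginning with p- insert -un- after the first vowel; stems beginning with n- or z- add -uv.
So sasgazfu → hasasgazfuak.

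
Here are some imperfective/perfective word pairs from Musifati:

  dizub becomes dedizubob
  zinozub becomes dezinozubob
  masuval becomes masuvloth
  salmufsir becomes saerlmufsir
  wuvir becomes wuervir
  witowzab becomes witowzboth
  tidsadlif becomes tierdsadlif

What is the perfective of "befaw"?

dizub and witowzab both end in -b yet inflect differently (dedizubob, witowzboth), so the final letter is not what conditions the rule; the last vowel is.
"befaw" has last vowel 'a'. The stems whose last vowel is 'a' (masuval → masuvloth, witowzab → witowzboth) delete the last vowel and add -oth.
So befaw → befwoth.

befwoth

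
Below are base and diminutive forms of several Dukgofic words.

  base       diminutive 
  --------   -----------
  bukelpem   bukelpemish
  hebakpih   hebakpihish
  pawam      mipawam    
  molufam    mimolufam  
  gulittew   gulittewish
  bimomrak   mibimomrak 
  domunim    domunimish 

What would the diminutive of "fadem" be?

fademish

molufam and bukelpem both end in -m yet inflect differently (mimolufam, bukelpemish), so the final letter is not what conditions the rule; the last vowel is.
"fadem" has last vowel 'e'. The stems whose last vowel is 'e' (bukelpem → bukelpemish, gulittew → gulittewish) add -ish.
The other pattern: stems whose last vowel is 'a' add the prefix mi-.
So fadem → fademish.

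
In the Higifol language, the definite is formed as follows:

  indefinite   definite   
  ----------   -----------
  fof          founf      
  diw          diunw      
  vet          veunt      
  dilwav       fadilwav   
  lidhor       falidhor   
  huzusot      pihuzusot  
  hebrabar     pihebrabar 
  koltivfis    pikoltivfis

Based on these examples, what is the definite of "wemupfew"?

piwemupfew

vet and huzusot both end in -t yet inflect differently (veunt, pihuzusot), so the final letter is not what conditions the rule; the number of vowels is.
"wemupfew" has 3 vowels. The stems with 3 vowels (huzusot → pihuzusot, hebrabar → pihebrabar, koltivfis → pikoltivfis) add the prefix pi-.
The other patterns: stems with 1 vowel insert -un- after the first vowel; stems with 2 vowels add the prefix fa-.
So wemupfew → piwemupfew.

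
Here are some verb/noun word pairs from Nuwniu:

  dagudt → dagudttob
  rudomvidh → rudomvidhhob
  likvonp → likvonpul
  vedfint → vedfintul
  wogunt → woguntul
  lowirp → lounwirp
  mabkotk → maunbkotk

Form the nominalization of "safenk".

dagudt and vedfint both end in -t yet inflect differently (dagudttob, vedfintul), so the final letter is not what conditions the rule; the second-to-last letter is.
"safenk" has second-to-last letter 'n'. The stems whose second-to-last letter is 'n' (likvonp → likvonpul, vedfint → vedfintul, wogunt → woguntul) add -ul.
So safenk → safenkul.

safenkul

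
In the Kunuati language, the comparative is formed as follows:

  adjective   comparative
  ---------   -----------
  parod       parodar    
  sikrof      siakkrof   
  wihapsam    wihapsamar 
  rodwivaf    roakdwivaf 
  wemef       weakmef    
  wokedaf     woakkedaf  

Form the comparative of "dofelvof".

doakfelvof

"dofelvof" ends in -f. The stems ending in -f (wemef → weakmef, wokedaf → woakkedaf, sikrof → siakkrof) insert -ak- after the first vowel.
The other pattern: stems ending in -d or -m add -ar.
So dofelvof → doakfelvof.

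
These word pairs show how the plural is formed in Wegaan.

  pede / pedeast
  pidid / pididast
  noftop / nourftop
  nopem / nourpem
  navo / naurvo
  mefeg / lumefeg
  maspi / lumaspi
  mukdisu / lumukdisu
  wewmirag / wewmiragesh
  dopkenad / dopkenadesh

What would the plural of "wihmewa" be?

"wihmewa" begins with w-. The one such stem in the data (wewmirag → wewmiragesh) adds -esh, so the same rule applies.
So wihmewa → wihmewaesh.

wihmewaesh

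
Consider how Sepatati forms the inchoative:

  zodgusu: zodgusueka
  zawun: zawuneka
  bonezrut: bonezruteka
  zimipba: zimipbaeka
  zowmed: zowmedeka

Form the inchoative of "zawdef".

Every pair shown (zodgusu → zodgusueka, zawun → zawuneka, bonezrut → bonezruteka, …) follows the same rule: add -eka.
So zawdef → zawdefeka.

zawdefeka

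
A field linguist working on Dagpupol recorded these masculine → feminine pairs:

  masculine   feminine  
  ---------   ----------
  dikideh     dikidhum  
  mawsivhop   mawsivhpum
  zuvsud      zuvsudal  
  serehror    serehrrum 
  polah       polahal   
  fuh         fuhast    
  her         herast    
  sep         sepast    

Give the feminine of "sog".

"sog" has 1 vowel. The stems with 1 vowel (sep → sepast, her → herast, fuh → fuhast) add -ast.
So sog → sogast.

sogast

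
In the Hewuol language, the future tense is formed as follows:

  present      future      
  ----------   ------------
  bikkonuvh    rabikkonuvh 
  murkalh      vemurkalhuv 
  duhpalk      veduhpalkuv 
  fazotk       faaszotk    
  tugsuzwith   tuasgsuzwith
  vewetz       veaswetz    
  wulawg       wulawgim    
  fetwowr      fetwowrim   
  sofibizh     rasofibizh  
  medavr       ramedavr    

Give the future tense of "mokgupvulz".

vemokgupvulzuv

bikkonuvh and tugsuzwith both end in -h yet inflect differently (rabikkonuvh, tuasgsuzwith), so the final letter is not what conditions the rule; the second-to-last letter is.
"mokgupvulz" has second-to-last letter 'l'. The stems whose second-to-last letter is 'l' (murkalh → vemurkalhuv, duhpalk → veduhpalkuv) add ve- … -uv around the stem.
So mokgupvulz → vemokgupvulzuv.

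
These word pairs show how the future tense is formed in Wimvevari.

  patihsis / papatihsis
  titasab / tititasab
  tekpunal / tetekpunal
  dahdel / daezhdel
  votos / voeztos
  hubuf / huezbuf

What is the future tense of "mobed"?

tekpunal and dahdel both end in -l yet inflect differently (tetekpunal, daezhdel), so the final letter is not what conditions the rule; the number of vowels is.
"mobed" has 2 vowels. The stems with 2 vowels (dahdel → daezhdel, votos → voeztos, hubuf → huezbuf) insert -ez- after the first vowel.
So mobed → moezbed.

moezbed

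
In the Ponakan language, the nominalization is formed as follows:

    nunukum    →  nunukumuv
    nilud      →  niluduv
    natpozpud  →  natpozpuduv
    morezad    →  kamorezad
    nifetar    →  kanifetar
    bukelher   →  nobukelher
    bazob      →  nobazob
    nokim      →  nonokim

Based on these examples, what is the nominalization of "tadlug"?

tadluguv

nilud and morezad both end in -d yet inflect differently (niluduv, kamorezad), so the final letter is not what conditions the rule; the last vowel is.
"tadlug" has last vowel 'u'. The stems whose last vowel is 'u' (nunukum → nunukumuv, nilud → niluduv, natpozpud → natpozpuduv) add -uv.
The other patterns: stems whose last vowel is 'a' add the prefix ka-; stems whose last vowel is 'e', 'i' or 'o' add the prefix no-.
So tadlug → tadluguv.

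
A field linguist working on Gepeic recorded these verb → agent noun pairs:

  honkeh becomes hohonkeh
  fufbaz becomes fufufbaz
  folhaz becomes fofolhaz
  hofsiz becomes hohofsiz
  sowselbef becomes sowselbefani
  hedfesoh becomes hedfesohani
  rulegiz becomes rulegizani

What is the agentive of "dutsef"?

honkeh and hedfesoh both end in -h yet inflect differently (hohonkeh, hedfesohani), so the final letter is not what conditions the rule; the number of vowels is.
"dutsef" has 2 vowels. The stems with 2 vowels (honkeh → hohonkeh, fufbaz → fufufbaz, folhaz → fofolhaz) repeat the first consonant+vowel as a prefix.
The other pattern: stems with 3 vowels add -ani.
So dutsef → dudutsef.

dudutsef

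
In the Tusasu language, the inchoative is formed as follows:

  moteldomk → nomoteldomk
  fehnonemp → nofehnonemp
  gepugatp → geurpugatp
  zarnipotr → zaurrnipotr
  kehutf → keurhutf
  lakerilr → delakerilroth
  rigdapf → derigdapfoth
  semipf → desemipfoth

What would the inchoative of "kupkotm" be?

kuurpkotm

fehnonemp and gepugatp both end in -p yet inflect differently (nofehnonemp, geurpugatp), so the final letter is not what conditions the rule; the second-to-last letter is.
"kupkotm" has second-to-last letter 't'. The stems whose second-to-last letter is 't' (gepugatp → geurpugatp, zarnipotr → zaurrnipotr, kehutf → keurhutf) insert -ur- after the first vowel.
The other patterns: stems whose second-to-last letter is 'm' add the prefix no-; stems whose second-to-last letter is 'l' or 'p' add de- … -oth around the stem.
So kupkotm → kuurpkotm.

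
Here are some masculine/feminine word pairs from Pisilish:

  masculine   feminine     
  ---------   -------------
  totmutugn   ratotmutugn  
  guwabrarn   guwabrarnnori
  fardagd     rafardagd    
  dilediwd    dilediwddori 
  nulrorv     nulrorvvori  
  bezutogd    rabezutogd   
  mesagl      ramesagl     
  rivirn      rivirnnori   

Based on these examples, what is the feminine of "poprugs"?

"poprugs" has second-to-last letter 'g'. The stems whose second-to-last letter is 'g' (totmutugn → ratotmutugn, mesagl → ramesagl, fardagd → rafardagd) add the prefix ra-.
So poprugs → rapoprugs.

rapoprugs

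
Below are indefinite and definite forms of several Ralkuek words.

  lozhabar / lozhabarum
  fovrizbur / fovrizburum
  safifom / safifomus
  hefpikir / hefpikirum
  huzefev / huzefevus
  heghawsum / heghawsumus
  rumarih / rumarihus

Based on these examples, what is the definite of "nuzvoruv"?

nuzvoruvus

hefpikir and rumarih both have last vowel 'i' yet inflect differently (hefpikirum, rumarihus), so the last vowel is not what conditions the rule; the final letter is.
"nuzvoruv" ends in -v. The one such stem in the data (huzefev → huzefevus) adds -us, so the same rule applies.
So nuzvoruv → nuzvoruvus.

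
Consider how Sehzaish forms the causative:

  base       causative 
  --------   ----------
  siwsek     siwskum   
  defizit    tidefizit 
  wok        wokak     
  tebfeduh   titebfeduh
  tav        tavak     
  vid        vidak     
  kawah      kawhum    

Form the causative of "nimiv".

"nimiv" has 2 vowels. The stems with 2 vowels (kawah → kawhum, siwsek → siwskum) delete the last vowel and add -um.
So nimiv → nimvum.

nimvum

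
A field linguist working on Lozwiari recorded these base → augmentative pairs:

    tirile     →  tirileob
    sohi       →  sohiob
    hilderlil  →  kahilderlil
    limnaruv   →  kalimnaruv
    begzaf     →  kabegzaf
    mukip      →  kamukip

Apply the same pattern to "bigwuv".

kabigwuv

sohi and hilderlil both have last vowel 'i' yet inflect differently (sohiob, kahilderlil), so the last vowel is not what conditions the rule; whether the stem ends in a vowel or a consonant is.
"bigwuv" ends in a consonant. The stems ending in a consonant (hilderlil → kahilderlil, limnaruv → kalimnaruv, begzaf → kabegzaf) add the prefix ka-.
So bigwuv → kabigwuv.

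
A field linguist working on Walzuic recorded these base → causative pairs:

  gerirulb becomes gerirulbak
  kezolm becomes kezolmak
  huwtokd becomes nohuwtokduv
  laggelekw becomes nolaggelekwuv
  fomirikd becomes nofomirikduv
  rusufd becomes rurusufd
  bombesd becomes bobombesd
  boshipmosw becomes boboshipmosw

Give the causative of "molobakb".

"molobakb" has second-to-last letter 'k'. The stems whose second-to-last letter is 'k' (huwtokd → nohuwtokduv, laggelekw → nolaggelekwuv, fomirikd → nofomirikduv) add no- … -uv around the stem.
So molobakb → nomolobakbuv.

nomolobakbuv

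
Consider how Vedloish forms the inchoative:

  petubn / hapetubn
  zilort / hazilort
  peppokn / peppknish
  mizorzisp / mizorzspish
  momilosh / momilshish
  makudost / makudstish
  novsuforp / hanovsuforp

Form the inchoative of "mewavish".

mewavshish

mizorzisp and novsuforp both end in -p yet inflect differently (mizorzspish, hanovsuforp), so the final letter is not what conditions the rule; the second-to-last letter is.
"mewavish" has second-to-last letter 's'. The stems whose second-to-last letter is 's' (makudost → makudstish, momilosh → momilshish, mizorzisp → mizorzspish) delete the last vowel and add -ish.
So mewavish → mewavshish.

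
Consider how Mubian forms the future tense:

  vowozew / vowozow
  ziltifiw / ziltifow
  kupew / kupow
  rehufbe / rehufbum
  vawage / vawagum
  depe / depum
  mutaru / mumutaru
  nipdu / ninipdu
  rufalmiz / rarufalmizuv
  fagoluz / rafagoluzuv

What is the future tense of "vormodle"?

vormodlum

"vormodle" ends in -e. The stems ending in -e (rehufbe → rehufbum, vawage → vawagum, depe → depum) drop the final letter and add -um.
The other patterns: stems ending in -w change the last vowel to 'o'; stems ending in -u repeat the first consonant+vowel as a prefix; stems ending in -z add ra- … -uv around the stem.
So vormodle → vormodlum.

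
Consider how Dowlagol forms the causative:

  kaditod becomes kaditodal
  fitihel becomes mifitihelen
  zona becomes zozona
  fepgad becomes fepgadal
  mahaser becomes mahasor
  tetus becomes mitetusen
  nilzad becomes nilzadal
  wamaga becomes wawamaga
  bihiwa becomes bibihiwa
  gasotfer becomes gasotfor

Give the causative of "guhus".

nilzad and wamaga both have last vowel 'a' yet inflect differently (nilzadal, wawamaga), so the last vowel is not what conditions the rule; the final letter is.
"guhus" ends in -s. The one such stem in the data (tetus → mitetusen) adds mi- … -en around the stem, so the same rule applies.
The other patterns: stems ending in -r change the last vowel to 'o'; stems ending in -d add -al; stems ending in -a repeat the first consonant+vowel as a prefix.
So guhus → miguhusen.

miguhusen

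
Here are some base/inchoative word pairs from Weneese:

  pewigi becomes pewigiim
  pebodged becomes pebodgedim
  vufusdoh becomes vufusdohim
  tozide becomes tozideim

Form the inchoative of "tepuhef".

Every pair shown (pewigi → pewigiim, pebodged → pebodgedim, vufusdoh → vufusdohim, …) follows the same rule: add -im.
So tepuhef → tepuhefim.

tepuhefim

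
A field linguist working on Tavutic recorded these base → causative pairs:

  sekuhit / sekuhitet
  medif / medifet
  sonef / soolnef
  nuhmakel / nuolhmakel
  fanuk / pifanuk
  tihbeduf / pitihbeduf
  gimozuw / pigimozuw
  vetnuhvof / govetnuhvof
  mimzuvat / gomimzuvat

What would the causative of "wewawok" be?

gowewawok

medif and sonef both end in -f yet inflect differently (medifet, soolnef), so the final letter is not what conditions the rule; the last vowel is.
"wewawok" has last vowel 'o'. The one such stem in the data (vetnuhvof → govetnuhvof) adds the prefix go-, so the same rule applies.
The other patterns: stems whose last vowel is 'i' add -et; stems whose last vowel is 'e' insert -ol- after the first vowel; stems whose last vowel is 'u' add the prefix pi-.
So wewawok → gowewawok.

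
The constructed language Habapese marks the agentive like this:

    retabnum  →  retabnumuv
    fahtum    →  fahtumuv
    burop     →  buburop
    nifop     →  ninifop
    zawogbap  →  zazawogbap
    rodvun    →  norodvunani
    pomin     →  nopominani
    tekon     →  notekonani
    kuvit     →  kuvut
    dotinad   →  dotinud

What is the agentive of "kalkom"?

"kalkom" ends in -m. The stems ending in -m (retabnum → retabnumuv, fahtum → fahtumuv) add -uv.
So kalkom → kalkomuv.

kalkomuv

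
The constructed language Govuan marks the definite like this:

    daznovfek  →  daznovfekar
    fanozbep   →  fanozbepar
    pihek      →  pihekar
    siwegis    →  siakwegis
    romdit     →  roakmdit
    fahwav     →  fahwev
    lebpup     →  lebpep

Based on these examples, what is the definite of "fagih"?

faakgih

"fagih" has last vowel 'i'. The stems whose last vowel is 'i' (siwegis → siakwegis, romdit → roakmdit) insert -ak- after the first vowel.
So fagih → faakgih.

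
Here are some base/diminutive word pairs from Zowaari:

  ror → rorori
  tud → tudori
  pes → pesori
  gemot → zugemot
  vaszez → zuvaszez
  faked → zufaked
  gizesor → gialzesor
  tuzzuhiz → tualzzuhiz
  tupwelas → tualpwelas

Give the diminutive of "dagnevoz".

"dagnevoz" has 3 vowels. The stems with 3 vowels (gizesor → gialzesor, tuzzuhiz → tualzzuhiz, tupwelas → tualpwelas) insert -al- after the first vowel.
So dagnevoz → daalgnevoz.

daalgnevoz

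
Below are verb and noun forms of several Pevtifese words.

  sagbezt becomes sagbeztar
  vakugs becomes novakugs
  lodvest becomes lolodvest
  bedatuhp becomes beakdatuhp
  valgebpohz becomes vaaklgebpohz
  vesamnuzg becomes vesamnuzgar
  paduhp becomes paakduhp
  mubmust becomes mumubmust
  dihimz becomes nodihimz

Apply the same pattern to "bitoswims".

nobitoswims

sagbezt and mubmust both end in -t yet inflect differently (sagbeztar, mumubmust), so the final letter is not what conditions the rule; the second-to-last letter is.
"bitoswims" has second-to-last letter 'm'. The one such stem in the data (dihimz → nodihimz) adds the prefix no-, so the same rule applies.
The other patterns: stems whose second-to-last letter is 'z' add -ar; stems whose second-to-last letter is 'h' insert -ak- after the first vowel; stems whose second-to-last letter is 's' repeat the first consonant+vowel as a prefix.
So bitoswims → nobitoswims.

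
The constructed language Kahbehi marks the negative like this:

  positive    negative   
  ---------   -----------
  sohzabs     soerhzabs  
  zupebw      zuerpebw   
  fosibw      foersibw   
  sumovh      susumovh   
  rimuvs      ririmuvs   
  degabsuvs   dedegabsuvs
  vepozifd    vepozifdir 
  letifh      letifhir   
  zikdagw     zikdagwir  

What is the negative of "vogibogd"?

vogibogdir

sohzabs and rimuvs both end in -s yet inflect differently (soerhzabs, ririmuvs), so the final letter is not what conditions the rule; the second-to-last letter is.
"vogibogd" has second-to-last letter 'g'. The one such stem in the data (zikdagw → zikdagwir) adds -ir, so the same rule applies.
The other patterns: stems whose second-to-last letter is 'b' insert -er- after the first vowel; stems whose second-to-last letter is 'v' repeat the first consonant+vowel as a prefix.
So vogibogd → vogibogdir.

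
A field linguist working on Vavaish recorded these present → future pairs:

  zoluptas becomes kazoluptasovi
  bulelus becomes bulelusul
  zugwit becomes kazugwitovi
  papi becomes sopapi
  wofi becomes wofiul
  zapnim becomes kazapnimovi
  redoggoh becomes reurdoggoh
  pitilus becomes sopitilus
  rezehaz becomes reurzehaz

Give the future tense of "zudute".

pitilus and zoluptas both end in -s yet inflect differently (sopitilus, kazoluptasovi), so the final letter is not what conditions the rule; the first letter is.
"zudute" begins with z-. The stems beginning with z- (zugwit → kazugwitovi, zoluptas → kazoluptasovi, zapnim → kazapnimovi) add ka- … -ovi around the stem.
The other patterns: stems beginning with r- insert -ur- after the first vowel; stems beginning with p- add the prefix so-; stems beginning with b- or w- add -ul.
So zudute → kazuduteovi.

kazuduteovi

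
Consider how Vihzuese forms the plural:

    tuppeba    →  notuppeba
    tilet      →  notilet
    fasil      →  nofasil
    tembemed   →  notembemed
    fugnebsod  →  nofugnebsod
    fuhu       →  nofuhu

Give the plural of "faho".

nofaho

Every pair shown (tuppeba → notuppeba, tilet → notilet, fasil → nofasil, …) follows the same rule: add the prefix no-.
So faho → nofaho.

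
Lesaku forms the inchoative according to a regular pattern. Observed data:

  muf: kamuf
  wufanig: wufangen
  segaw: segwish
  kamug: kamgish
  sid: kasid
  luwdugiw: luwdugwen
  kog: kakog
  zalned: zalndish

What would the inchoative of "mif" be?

"mif" has 1 vowel. The stems with 1 vowel (muf → kamuf, kog → kakog, sid → kasid) add the prefix ka-.
The other patterns: stems with 2 vowels delete the last vowel and add -ish; stems with 3 vowels delete the last vowel and add -en.
So mif → kamif.

kamif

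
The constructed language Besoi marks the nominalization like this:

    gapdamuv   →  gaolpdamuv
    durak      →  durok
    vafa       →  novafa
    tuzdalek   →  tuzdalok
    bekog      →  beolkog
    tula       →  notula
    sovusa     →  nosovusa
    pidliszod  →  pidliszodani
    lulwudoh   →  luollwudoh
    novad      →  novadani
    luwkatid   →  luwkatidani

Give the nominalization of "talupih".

taollupih

tula and durak both have last vowel 'a' yet inflect differently (notula, durok), so the last vowel is not what conditions the rule; the final letter is.
"talupih" ends in -h. The one such stem in the data (lulwudoh → luollwudoh) inserts -ol- after the first vowel (as do gapdamuv, bekog), so the same rule applies.
The other patterns: stems ending in -a add the prefix no-; stems ending in -k change the last vowel to 'o'; stems ending in -d add -ani.
So talupih → taollupih.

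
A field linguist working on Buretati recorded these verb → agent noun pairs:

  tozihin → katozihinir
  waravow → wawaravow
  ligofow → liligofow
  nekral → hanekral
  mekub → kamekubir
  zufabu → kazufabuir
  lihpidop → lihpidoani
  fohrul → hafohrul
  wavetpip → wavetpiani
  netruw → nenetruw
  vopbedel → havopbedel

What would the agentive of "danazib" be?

lihpidop and waravow both have last vowel 'o' yet inflect differently (lihpidoani, wawaravow), so the last vowel is not what conditions the rule; the final letter is.
"danazib" ends in -b. The one such stem in the data (mekub → kamekubir) adds ka- … -ir around the stem, so the same rule applies.
The other patterns: stems ending in -p drop the final letter and add -ani; stems ending in -l add the prefix ha-; stems ending in -w repeat the first consonant+vowel as a prefix.
So danazib → kadanazibir.

kadanazibir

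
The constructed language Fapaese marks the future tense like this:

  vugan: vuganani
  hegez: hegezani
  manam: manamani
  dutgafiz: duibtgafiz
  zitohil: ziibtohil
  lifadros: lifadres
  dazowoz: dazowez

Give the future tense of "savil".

hegez and dutgafiz both end in -z yet inflect differently (hegezani, duibtgafiz), so the final letter is not what conditions the rule; the last vowel is.
"savil" has last vowel 'i'. The stems whose last vowel is 'i' (dutgafiz → duibtgafiz, zitohil → ziibtohil) insert -ib- after the first vowel.
So savil → saibvil.

saibvil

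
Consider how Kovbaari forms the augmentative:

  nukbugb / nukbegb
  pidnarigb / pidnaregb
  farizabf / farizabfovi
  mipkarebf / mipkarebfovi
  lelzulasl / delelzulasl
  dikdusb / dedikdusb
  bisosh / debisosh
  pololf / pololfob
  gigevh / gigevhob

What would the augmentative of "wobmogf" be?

wobmegf

nukbugb and dikdusb both end in -b yet inflect differently (nukbegb, dedikdusb), so the final letter is not what conditions the rule; the second-to-last letter is.
"wobmogf" has second-to-last letter 'g'. The stems whose second-to-last letter is 'g' (nukbugb → nukbegb, pidnarigb → pidnaregb) change the last vowel to 'e'.
The other patterns: stems whose second-to-last letter is 'b' add -ovi; stems whose second-to-last letter is 's' add the prefix de-; stems whose second-to-last letter is 'l' or 'v' add -ob.
So wobmogf → wobmegf.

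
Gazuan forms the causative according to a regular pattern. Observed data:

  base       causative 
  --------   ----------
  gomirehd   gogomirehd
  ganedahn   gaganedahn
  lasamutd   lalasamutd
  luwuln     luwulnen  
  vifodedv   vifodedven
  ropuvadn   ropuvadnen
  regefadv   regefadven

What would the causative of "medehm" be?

memedehm

ganedahn and luwuln both end in -n yet inflect differently (gaganedahn, luwulnen), so the final letter is not what conditions the rule; the second-to-last letter is.
"medehm" has second-to-last letter 'h'. The stems whose second-to-last letter is 'h' (gomirehd → gogomirehd, ganedahn → gaganedahn) repeat the first consonant+vowel as a prefix.
So medehm → memedehm.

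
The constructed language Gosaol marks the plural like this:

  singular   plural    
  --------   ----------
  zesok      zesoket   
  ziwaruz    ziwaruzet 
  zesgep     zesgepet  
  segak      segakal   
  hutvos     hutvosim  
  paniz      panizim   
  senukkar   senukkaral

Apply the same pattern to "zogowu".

zesok and segak both end in -k yet inflect differently (zesoket, segakal), so the final letter is not what conditions the rule; the first letter is.
"zogowu" begins with z-. The stems beginning with z- (zesok → zesoket, zesgep → zesgepet, ziwaruz → ziwaruzet) add -et.
The other patterns: stems beginning with s- add -al; stems beginning with h- or p- add -im.
So zogowu → zogowuet.

zogowuet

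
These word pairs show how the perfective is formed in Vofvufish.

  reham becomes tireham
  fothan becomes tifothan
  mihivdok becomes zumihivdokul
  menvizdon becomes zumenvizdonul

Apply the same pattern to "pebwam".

"pebwam" has 2 vowels. The stems with 2 vowels (reham → tireham, fothan → tifothan) add the prefix ti-.
So pebwam → tipebwam.

tipebwam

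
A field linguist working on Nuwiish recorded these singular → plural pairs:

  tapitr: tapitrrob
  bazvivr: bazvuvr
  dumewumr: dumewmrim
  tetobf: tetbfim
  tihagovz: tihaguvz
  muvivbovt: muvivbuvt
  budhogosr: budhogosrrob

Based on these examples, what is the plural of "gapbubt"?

bazvivr and dumewumr both end in -r yet inflect differently (bazvuvr, dumewmrim), so the final letter is not what conditions the rule; the second-to-last letter is.
"gapbubt" has second-to-last letter 'b'. The one such stem in the data (tetobf → tetbfim) deletes the last vowel and adds -im (as does dumewumr), so the same rule applies.
The other patterns: stems whose second-to-last letter is 'v' change the last vowel to 'u'; stems whose second-to-last letter is 's' or 't' double the final consonant and add -ob.
So gapbubt → gapbbtim.

gapbbtim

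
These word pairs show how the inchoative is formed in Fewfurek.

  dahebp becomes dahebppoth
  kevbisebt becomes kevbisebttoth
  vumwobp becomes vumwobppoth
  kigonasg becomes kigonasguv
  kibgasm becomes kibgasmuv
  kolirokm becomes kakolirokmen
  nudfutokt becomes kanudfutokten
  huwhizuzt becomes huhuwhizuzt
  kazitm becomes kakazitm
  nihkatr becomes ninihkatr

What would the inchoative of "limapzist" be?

limapzistuv

kibgasm and kolirokm both end in -m yet inflect differently (kibgasmuv, kakolirokmen), so the final letter is not what conditions the rule; the second-to-last letter is.
"limapzist" has second-to-last letter 's'. The stems whose second-to-last letter is 's' (kigonasg → kigonasguv, kibgasm → kibgasmuv) add -uv.
So limapzist → limapzistuv.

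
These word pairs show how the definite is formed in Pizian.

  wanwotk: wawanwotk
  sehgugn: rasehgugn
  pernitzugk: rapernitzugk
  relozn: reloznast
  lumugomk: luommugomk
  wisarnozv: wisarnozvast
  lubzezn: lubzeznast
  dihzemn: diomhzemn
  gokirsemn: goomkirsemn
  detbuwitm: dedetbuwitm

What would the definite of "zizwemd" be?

wanwotk and lumugomk both end in -k yet inflect differently (wawanwotk, luommugomk), so the final letter is not what conditions the rule; the second-to-last letter is.
"zizwemd" has second-to-last letter 'm'. The stems whose second-to-last letter is 'm' (lumugomk → luommugomk, gokirsemn → goomkirsemn, dihzemn → diomhzemn) insert -om- after the first vowel.
So zizwemd → ziomzwemd.

ziomzwemd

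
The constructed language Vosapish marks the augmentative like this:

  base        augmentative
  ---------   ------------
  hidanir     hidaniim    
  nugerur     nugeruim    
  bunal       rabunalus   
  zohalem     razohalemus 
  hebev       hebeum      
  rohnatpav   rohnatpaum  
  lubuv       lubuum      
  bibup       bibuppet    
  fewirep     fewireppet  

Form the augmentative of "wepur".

zohalem and hebev both have last vowel 'e' yet inflect differently (razohalemus, hebeum), so the last vowel is not what conditions the rule; the final letter is.
"wepur" ends in -r. The stems ending in -r (hidanir → hidaniim, nugerur → nugeruim) drop the final letter and add -im.
The other patterns: stems ending in -l or -m add ra- … -us around the stem; stems ending in -v drop the final letter and add -um; stems ending in -p double the final consonant and add -et.
So wepur → wepuim.

wepuim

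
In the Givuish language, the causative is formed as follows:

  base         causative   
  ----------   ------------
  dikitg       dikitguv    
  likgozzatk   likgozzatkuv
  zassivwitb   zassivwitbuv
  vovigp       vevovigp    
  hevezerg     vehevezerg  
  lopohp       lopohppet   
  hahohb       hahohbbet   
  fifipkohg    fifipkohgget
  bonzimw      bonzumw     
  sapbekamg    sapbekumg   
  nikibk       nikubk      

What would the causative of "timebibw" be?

timebubw

dikitg and hevezerg both end in -g yet inflect differently (dikitguv, vehevezerg), so the final letter is not what conditions the rule; the second-to-last letter is.
"timebibw" has second-to-last letter 'b'. The one such stem in the data (nikibk → nikubk) changes the last vowel to 'u' (as do bonzimw, sapbekamg), so the same rule applies.
The other patterns: stems whose second-to-last letter is 't' add -uv; stems whose second-to-last letter is 'g' or 'r' add the prefix ve-; stems whose second-to-last letter is 'h' double the final consonant and add -et.
So timebibw → timebubw.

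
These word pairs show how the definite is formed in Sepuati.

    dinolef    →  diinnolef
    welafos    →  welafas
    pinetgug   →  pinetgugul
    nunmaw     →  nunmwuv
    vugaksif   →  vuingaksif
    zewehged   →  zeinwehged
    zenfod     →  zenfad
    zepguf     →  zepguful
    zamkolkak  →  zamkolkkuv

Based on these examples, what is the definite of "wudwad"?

wudwduv

zenfod and zewehged both end in -d yet inflect differently (zenfad, zeinwehged), so the final letter is not what conditions the rule; the last vowel is.
"wudwad" has last vowel 'a'. The stems whose last vowel is 'a' (zamkolkak → zamkolkkuv, nunmaw → nunmwuv) delete the last vowel and add -uv.
The other patterns: stems whose last vowel is 'u' add -ul; stems whose last vowel is 'o' change the last vowel to 'a'; stems whose last vowel is 'e' or 'i' insert -in- after the first vowel.
So wudwad → wudwduv.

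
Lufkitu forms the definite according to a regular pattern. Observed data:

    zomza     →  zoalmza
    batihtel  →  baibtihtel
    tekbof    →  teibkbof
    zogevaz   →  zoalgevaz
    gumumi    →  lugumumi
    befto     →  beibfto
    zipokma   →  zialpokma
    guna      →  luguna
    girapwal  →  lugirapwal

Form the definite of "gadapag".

lugadapag

zomza and guna both end in -a yet inflect differently (zoalmza, luguna), so the final letter is not what conditions the rule; the first letter is.
"gadapag" begins with g-. The stems beginning with g- (guna → luguna, gumumi → lugumumi, girapwal → lugirapwal) add the prefix lu-.
So gadapag → lugadapag.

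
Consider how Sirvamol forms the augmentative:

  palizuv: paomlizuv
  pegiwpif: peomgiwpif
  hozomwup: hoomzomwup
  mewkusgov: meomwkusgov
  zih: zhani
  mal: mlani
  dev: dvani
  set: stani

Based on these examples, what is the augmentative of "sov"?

"sov" has 1 vowel. The stems with 1 vowel (zih → zhani, mal → mlani, dev → dvani) delete the last vowel and add -ani.
So sov → svani.

svani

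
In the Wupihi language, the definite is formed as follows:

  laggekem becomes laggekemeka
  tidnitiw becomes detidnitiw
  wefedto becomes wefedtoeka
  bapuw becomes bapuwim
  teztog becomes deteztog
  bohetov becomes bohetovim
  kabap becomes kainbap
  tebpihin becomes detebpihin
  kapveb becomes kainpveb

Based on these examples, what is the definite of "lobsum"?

tidnitiw and bapuw both end in -w yet inflect differently (detidnitiw, bapuwim), so the final letter is not what conditions the rule; the first letter is.
"lobsum" begins with l-. The one such stem in the data (laggekem → laggekemeka) adds -eka, so the same rule applies.
The other patterns: stems beginning with t- add the prefix de-; stems beginning with k- insert -in- after the first vowel; stems beginning with b- add -im.
So lobsum → lobsumeka.

lobsumeka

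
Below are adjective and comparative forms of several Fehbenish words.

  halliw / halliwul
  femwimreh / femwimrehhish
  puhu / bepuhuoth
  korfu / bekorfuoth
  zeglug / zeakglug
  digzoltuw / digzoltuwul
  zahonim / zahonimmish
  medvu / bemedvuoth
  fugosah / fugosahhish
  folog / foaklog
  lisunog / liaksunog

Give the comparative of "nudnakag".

nuakdnakag

zeglug and digzoltuw both have last vowel 'u' yet inflect differently (zeakglug, digzoltuwul), so the last vowel is not what conditions the rule; the final letter is.
"nudnakag" ends in -g. The stems ending in -g (zeglug → zeakglug, lisunog → liaksunog, folog → foaklog) insert -ak- after the first vowel.
The other patterns: stems ending in -w add -ul; stems ending in -u add be- … -oth around the stem; stems ending in -h or -m double the final consonant and add -ish.
So nudnakag → nuakdnakag.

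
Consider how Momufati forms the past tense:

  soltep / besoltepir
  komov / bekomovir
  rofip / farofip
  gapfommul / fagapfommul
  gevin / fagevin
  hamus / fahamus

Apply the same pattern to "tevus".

soltep and rofip both end in -p yet inflect differently (besoltepir, farofip), so the final letter is not what conditions the rule; the last vowel is.
"tevus" has last vowel 'u'. The stems whose last vowel is 'u' (gapfommul → fagapfommul, hamus → fahamus) add the prefix fa-.
The other pattern: stems whose last vowel is 'e' or 'o' add be- … -ir around the stem.
So tevus → fatevus.

fatevus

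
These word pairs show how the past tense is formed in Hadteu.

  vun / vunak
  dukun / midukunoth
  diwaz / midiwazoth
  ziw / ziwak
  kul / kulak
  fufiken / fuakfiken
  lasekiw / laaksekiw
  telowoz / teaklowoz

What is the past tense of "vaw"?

vawak

vun and dukun both end in -n yet inflect differently (vunak, midukunoth), so the final letter is not what conditions the rule; the number of vowels is.
"vaw" has 1 vowel. The stems with 1 vowel (ziw → ziwak, vun → vunak, kul → kulak) add -ak.
The other patterns: stems with 2 vowels add mi- … -oth around the stem; stems with 3 vowels insert -ak- after the first vowel.
So vaw → vawak.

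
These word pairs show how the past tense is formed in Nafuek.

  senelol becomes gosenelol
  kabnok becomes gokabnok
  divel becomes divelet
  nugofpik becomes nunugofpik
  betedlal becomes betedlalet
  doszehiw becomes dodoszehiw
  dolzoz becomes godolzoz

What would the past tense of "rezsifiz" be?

rerezsifiz

senelol and betedlal both end in -l yet inflect differently (gosenelol, betedlalet), so the final letter is not what conditions the rule; the last vowel is.
"rezsifiz" has last vowel 'i'. The stems whose last vowel is 'i' (nugofpik → nunugofpik, doszehiw → dodoszehiw) repeat the first consonant+vowel as a prefix.
So rezsifiz → rerezsifiz.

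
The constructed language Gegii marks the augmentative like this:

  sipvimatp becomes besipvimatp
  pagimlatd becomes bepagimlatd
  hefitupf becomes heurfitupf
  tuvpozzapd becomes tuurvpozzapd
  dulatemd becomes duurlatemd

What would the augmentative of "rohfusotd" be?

pagimlatd and tuvpozzapd both end in -d yet inflect differently (bepagimlatd, tuurvpozzapd), so the final letter is not what conditions the rule; the second-to-last letter is.
"rohfusotd" has second-to-last letter 't'. The stems whose second-to-last letter is 't' (pagimlatd → bepagimlatd, sipvimatp → besipvimatp) add the prefix be-.
So rohfusotd → berohfusotd.

berohfusotd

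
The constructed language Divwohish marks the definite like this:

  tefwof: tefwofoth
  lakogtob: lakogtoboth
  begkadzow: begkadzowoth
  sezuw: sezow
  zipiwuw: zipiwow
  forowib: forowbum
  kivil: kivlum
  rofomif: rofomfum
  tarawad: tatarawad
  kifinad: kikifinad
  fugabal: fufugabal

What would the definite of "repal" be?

rerepal

begkadzow and sezuw both end in -w yet inflect differently (begkadzowoth, sezow), so the final letter is not what conditions the rule; the last vowel is.
"repal" has last vowel 'a'. The stems whose last vowel is 'a' (tarawad → tatarawad, kifinad → kikifinad, fugabal → fufugabal) repeat the first consonant+vowel as a prefix.
The other patterns: stems whose last vowel is 'o' add -oth; stems whose last vowel is 'u' change the last vowel to 'o'; stems whose last vowel is 'i' delete the last vowel and add -um.
So repal → rerepal.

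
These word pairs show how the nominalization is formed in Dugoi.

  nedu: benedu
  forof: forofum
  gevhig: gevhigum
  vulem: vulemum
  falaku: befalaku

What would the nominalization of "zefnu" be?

falaku and forof both begin with f- yet inflect differently (befalaku, forofum), so the first letter is not what conditions the rule; whether the stem ends in a vowel or a consonant is.
"zefnu" ends in a vowel. The stems ending in a vowel (falaku → befalaku, nedu → benedu) add the prefix be-.
The other pattern: stems ending in a consonant add -um.
So zefnu → bezefnu.

bezefnu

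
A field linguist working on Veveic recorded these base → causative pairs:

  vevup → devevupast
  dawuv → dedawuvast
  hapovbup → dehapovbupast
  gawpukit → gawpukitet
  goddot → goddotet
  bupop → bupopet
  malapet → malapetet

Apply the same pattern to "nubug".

denubugast

vevup and bupop both end in -p yet inflect differently (devevupast, bupopet), so the final letter is not what conditions the rule; the last vowel is.
"nubug" has last vowel 'u'. The stems whose last vowel is 'u' (vevup → devevupast, dawuv → dedawuvast, hapovbup → dehapovbupast) add de- … -ast around the stem.
The other pattern: stems whose last vowel is 'e', 'i' or 'o' add -et.
So nubug → denubugast.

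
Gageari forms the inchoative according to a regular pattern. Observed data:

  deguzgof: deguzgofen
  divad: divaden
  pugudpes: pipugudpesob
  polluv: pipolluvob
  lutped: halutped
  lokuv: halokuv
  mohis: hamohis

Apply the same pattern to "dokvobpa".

divad and lutped both end in -d yet inflect differently (divaden, halutped), so the final letter is not what conditions the rule; the first letter is.
"dokvobpa" begins with d-. The stems beginning with d- (deguzgof → deguzgofen, divad → divaden) add -en.
So dokvobpa → dokvobpaen.

dokvobpaen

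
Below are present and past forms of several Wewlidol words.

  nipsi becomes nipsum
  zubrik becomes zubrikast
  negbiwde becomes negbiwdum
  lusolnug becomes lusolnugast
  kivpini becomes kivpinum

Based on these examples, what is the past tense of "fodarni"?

fodarnum

zubrik and nipsi both have last vowel 'i' yet inflect differently (zubrikast, nipsum), so the last vowel is not what conditions the rule; whether the stem ends in a vowel or a consonant is.
"fodarni" ends in a vowel. The stems ending in a vowel (negbiwde → negbiwdum, nipsi → nipsum, kivpini → kivpinum) drop the final letter and add -um.
The other pattern: stems ending in a consonant add -ast.
So fodarni → fodarnum.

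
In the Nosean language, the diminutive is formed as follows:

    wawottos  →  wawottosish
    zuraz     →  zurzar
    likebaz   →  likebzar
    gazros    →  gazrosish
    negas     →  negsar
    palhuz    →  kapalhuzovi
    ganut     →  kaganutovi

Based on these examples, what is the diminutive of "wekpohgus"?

kawekpohgusovi

gazros and negas both end in -s yet inflect differently (gazrosish, negsar), so the final letter is not what conditions the rule; the last vowel is.
"wekpohgus" has last vowel 'u'. The stems whose last vowel is 'u' (palhuz → kapalhuzovi, ganut → kaganutovi) add ka- … -ovi around the stem.
The other patterns: stems whose last vowel is 'o' add -ish; stems whose last vowel is 'a' delete the last vowel and add -ar.
So wekpohgus → kawekpohgusovi.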